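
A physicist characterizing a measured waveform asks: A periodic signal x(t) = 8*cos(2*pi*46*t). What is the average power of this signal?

Average power of A*cos(wt) is A^2/2.
P = 8^2 / 2 = 64/2 = 32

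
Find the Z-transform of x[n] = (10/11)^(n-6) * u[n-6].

Time-shifting property: if X(z) = Z{x[n]}, then Z{x[n-d]} = z^(-d) * X(z)
X(z) = z/(z - 10/11) for x[n] = (10/11)^n * u[n]
Z{x[n-6]} = z^(-6) * z/(z - 10/11) = z^(-5)/(z - 10/11)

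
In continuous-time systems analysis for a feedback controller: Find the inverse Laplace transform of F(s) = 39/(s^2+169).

Standard pair: w/(s^2+w^2) <-> sin(wt)*u(t)
Recognize w^2 = 169, so w = 13; numerator 39 = 3*13.
f(t) = 3*sin(13t)*u(t)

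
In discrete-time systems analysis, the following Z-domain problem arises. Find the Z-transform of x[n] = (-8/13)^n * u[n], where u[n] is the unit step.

The Z-transform of a^n * u[n] is z/(z-a) for |z| > |a|.
Here a = -8/13, so X(z) = z/(z - (-8/13)) = 13z/(13z + 8)
ROC: |z| > 8/13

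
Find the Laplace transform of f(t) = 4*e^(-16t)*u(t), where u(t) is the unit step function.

Standard Laplace transform pair:
e^(-at)*u(t) <-> 1/(s+a)
With a = 16: L{4*e^(-16t)*u(t)} = 4/(s+16), ROC: Re(s) > -16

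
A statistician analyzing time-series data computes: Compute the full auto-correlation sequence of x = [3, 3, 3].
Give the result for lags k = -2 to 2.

r_xx[k] = sum_m x[m]*x[m+k], indexed from 0, for k = -2 to 2:
  r_xx[-2] = x[2]*x[0] = 9
  r_xx[-1] = x[1]*x[0] + x[2]*x[1] = 18
  r_xx[0] = x[0]*x[0] + x[1]*x[1] + x[2]*x[2] = 27
  r_xx[1] = x[0]*x[1] + x[1]*x[2] = 18
  r_xx[2] = x[0]*x[2] = 9
r_xx = [9, 18, 27, 18, 9]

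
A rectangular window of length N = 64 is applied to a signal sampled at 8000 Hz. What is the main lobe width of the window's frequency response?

For a rectangular window of length N,
the main lobe width in frequency is 2*f_s/N.
= 2*8000/64 = 250 Hz
This determines the minimum frequency separation for resolving two sinusoids.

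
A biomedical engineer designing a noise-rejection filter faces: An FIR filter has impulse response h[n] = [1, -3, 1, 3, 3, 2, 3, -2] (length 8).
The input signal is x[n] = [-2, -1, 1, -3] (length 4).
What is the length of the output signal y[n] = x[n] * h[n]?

For linear convolution, the output length is:
len(y) = len(x) + len(h) - 1 = 4 + 8 - 1 = 11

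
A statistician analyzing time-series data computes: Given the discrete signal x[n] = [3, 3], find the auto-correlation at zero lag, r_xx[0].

The auto-correlation at zero lag r_xx[0] equals the signal energy.
r_xx[0] = sum of x[n]^2 = 3^2 + 3^2
= 9 + 9 = 18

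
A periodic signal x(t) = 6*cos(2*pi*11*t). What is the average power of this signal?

Average power of A*cos(wt) is A^2/2.
P = 6^2 / 2 = 36/2 = 18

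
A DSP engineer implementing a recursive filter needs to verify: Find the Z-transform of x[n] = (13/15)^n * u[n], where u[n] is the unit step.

The Z-transform of a^n * u[n] is z/(z-a) for |z| > |a|.
Here a = 13/15, so X(z) = z/(z - (13/15)) = 15z/(15z - 13)
ROC: |z| > 13/15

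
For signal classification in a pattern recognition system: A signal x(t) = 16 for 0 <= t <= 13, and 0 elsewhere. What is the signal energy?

Energy = integral of |x(t)|^2 dt over the signal duration
= 16^2 * 13 = 256 * 13 = 3328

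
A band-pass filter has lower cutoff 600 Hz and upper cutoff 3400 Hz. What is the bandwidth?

Bandwidth = f_high - f_low
= 3400 Hz - 600 Hz = 2800 Hz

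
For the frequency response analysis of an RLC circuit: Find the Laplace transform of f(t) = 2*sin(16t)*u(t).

Standard pair: sin(wt)*u(t) <-> w/(s^2+w^2)
With w = 16: L{2*sin(16t)*u(t)} = 32/(s^2+256)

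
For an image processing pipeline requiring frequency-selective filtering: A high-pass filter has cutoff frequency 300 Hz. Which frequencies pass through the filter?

A high-pass filter passes all frequencies above the cutoff frequency 300 Hz and attenuates lower frequencies.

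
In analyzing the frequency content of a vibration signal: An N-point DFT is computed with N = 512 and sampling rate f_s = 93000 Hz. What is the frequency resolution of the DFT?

DFT frequency resolution = f_s / N
= 93000 / 512 = 11625/64 Hz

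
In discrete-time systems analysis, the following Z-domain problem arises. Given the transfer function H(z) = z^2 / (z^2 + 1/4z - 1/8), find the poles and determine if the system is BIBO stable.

Poles are roots of the denominator: z^2 + 1/4z - 1/8 = 0.
Quadratic formula: z = [-(1/4) +/- sqrt((1/4)^2 - 4*(-1/8))] / 2
Discriminant = 1/16 + 1/2 = 9/16; sqrt = 3/4.
z = (-1/4 +/- 3/4) / 2 => z = 1/4 or z = -1/2.
|p1| = 1/4, |p2| = 1/2.
For BIBO stability, all poles must lie inside the unit circle (|p| < 1).
System is STABLE since both |p| < 1.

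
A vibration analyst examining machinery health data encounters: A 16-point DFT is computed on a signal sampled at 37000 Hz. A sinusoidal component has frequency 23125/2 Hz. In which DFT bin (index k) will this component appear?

DFT frequency resolution = f_s/N = 37000/16 = 4625/2 Hz
Bin index k = f_signal / resolution = 23125/2 / 4625/2 = 5
The signal frequency 23125/2 Hz falls in DFT bin k = 5.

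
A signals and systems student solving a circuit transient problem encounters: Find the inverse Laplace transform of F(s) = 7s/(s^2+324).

Standard pair: s/(s^2+w^2) <-> cos(wt)*u(t)
With k=7, w=18: f(t) = 7*cos(18t)*u(t)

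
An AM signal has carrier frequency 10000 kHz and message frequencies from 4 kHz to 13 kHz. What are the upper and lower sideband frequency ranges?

Upper sideband (USB) = fc + [fm_low, fm_high] = 10000 + [4, 13] = [10004, 10013] kHz
Lower sideband (LSB) = fc - [fm_high, fm_low] = 10000 - [13, 4] = [9987, 9996] kHz
Total occupied spectrum: 9987 kHz to 10013 kHz (plus carrier at 10000 kHz)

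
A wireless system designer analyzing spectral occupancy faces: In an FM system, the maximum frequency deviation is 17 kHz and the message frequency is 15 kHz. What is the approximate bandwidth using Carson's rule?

Carson's rule: BW = 2*(delta_f + f_m)
= 2*(17 + 15) kHz = 64 kHz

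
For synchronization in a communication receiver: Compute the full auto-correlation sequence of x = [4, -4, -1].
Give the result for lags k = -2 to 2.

r_xx[k] = sum_m x[m]*x[m+k], indexed from 0, for k = -2 to 2:
  r_xx[-2] = x[2]*x[0] = -4
  r_xx[-1] = x[1]*x[0] + x[2]*x[1] = -12
  r_xx[0] = x[0]*x[0] + x[1]*x[1] + x[2]*x[2] = 33
  r_xx[1] = x[0]*x[1] + x[1]*x[2] = -12
  r_xx[2] = x[0]*x[2] = -4
r_xx = [-4, -12, 33, -12, -4]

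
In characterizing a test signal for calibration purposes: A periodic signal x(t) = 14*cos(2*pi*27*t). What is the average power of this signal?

Average power of A*cos(wt) is A^2/2.
P = 14^2 / 2 = 196/2 = 98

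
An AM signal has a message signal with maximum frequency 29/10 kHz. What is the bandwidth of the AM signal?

In AM (double-sideband), the bandwidth is twice the message frequency.
BW = 2 * f_m = 2 * 29/10 kHz = 29/5 kHz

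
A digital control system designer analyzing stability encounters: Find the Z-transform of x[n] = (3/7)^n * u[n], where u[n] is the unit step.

The Z-transform of a^n * u[n] is z/(z-a) for |z| > |a|.
Here a = 3/7, so X(z) = z/(z - (3/7)) = 7z/(7z - 3)
ROC: |z| > 3/7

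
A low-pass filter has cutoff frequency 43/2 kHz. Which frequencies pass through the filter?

A low-pass filter passes all frequencies below the cutoff frequency 43/2 kHz and attenuates higher frequencies.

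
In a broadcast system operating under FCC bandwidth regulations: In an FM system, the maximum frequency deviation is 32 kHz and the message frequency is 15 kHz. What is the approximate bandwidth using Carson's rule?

Carson's rule: BW = 2*(delta_f + f_m)
= 2*(32 + 15) kHz = 94 kHz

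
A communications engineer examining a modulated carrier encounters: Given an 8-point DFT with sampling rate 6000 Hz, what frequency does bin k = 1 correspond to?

The frequency of DFT bin k is: f_k = k * f_s / N
f_1 = 1 * 6000 / 8 = 750 Hz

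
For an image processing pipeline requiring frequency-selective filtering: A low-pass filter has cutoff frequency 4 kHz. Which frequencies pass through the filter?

A low-pass filter passes all frequencies below the cutoff frequency 4 kHz and attenuates higher frequencies.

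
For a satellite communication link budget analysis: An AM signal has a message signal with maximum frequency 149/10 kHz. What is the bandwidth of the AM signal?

In AM (double-sideband), the bandwidth is twice the message frequency.
BW = 2 * f_m = 2 * 149/10 kHz = 149/5 kHz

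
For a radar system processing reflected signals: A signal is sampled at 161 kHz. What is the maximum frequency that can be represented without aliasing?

The maximum frequency that can be represented without aliasing
is the Nyquist frequency: f_max = f_s / 2 = 161 kHz / 2 = 161/2 kHz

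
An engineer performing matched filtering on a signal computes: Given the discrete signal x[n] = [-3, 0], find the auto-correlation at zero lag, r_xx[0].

The auto-correlation at zero lag r_xx[0] equals the signal energy.
r_xx[0] = sum of x[n]^2 = (-3)^2 + 0^2
= 9 + 0 = 9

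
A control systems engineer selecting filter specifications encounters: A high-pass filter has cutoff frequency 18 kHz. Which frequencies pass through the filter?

A high-pass filter passes all frequencies above the cutoff frequency 18 kHz and attenuates lower frequencies.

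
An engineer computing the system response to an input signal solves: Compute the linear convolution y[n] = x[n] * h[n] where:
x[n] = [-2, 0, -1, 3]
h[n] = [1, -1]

y[n] = sum_k x[k]*h[n-k]. Output length = len(x) + len(h) - 1 = 4 + 2 - 1 = 5.
y[0] = -2*1 = -2
y[1] = 0*1 + -2*-1 = 2
y[2] = -1*1 + 0*-1 = -1
y[3] = 3*1 + -1*-1 = 4
y[4] = 3*-1 = -3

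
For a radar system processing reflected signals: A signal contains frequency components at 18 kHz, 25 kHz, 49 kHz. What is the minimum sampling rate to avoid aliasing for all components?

The highest frequency component is f_max = 49 kHz.
Nyquist rate = 2 * f_max = 2 * 49 kHz = 98 kHz.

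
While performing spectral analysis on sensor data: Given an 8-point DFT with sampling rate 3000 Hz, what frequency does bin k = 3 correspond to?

The frequency of DFT bin k is: f_k = k * f_s / N
f_3 = 3 * 3000 / 8 = 1125 Hz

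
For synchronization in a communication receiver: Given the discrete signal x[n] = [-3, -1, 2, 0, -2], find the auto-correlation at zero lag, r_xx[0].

The auto-correlation at zero lag r_xx[0] equals the signal energy.
r_xx[0] = sum of x[n]^2 = (-3)^2 + (-1)^2 + 2^2 + 0^2 + (-2)^2
= 9 + 1 + 4 + 0 + 4 = 18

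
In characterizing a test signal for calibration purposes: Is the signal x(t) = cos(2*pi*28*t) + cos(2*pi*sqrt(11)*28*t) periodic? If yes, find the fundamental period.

f1 = 28 Hz, f2 = 28*sqrt(11) Hz
Ratio f2/f1 = sqrt(11), which is irrational.
Since the frequency ratio is irrational, no common period exists.
The signal is not periodic.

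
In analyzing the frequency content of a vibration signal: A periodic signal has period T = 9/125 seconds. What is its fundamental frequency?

The fundamental frequency is the reciprocal of the period.
f = 1/T = 1/(9/125) = 125/9 Hz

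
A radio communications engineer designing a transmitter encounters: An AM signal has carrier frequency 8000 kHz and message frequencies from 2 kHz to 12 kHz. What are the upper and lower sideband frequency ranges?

Upper sideband (USB) = fc + [fm_low, fm_high] = 8000 + [2, 12] = [8002, 8012] kHz
Lower sideband (LSB) = fc - [fm_high, fm_low] = 8000 - [12, 2] = [7988, 7998] kHz
Total occupied spectrum: 7988 kHz to 8012 kHz (plus carrier at 8000 kHz)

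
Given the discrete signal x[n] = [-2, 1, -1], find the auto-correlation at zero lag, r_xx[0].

The auto-correlation at zero lag r_xx[0] equals the signal energy.
r_xx[0] = sum of x[n]^2 = (-2)^2 + 1^2 + (-1)^2
= 4 + 1 + 1 = 6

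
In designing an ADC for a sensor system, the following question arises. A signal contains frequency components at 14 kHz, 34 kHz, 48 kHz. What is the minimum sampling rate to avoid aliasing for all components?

The highest frequency component is f_max = 48 kHz.
Nyquist rate = 2 * f_max = 2 * 48 kHz = 96 kHz.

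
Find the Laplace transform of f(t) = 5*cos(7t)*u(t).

Standard pair: cos(wt)*u(t) <-> s/(s^2+w^2)
With w = 7: L{5*cos(7t)*u(t)} = 5s/(s^2+49)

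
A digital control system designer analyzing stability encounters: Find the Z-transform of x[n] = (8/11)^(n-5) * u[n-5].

Time-shifting property: if X(z) = Z{x[n]}, then Z{x[n-d]} = z^(-d) * X(z)
X(z) = z/(z - 8/11) for x[n] = (8/11)^n * u[n]
Z{x[n-5]} = z^(-5) * z/(z - 8/11) = z^(-4)/(z - 8/11)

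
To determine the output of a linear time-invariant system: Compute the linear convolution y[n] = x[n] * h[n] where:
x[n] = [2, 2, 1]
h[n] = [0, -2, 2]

y[n] = sum_k x[k]*h[n-k]. Output length = len(x) + len(h) - 1 = 3 + 3 - 1 = 5.
y[0] = 2*0 = 0
y[1] = 2*0 + 2*-2 = -4
y[2] = 1*0 + 2*-2 + 2*2 = 0
y[3] = 1*-2 + 2*2 = 2
y[4] = 1*2 = 2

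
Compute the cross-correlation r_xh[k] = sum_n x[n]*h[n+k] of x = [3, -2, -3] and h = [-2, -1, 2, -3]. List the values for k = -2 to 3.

Both sequences indexed from 0 and zero outside their support.
Lags with overlap: k = -2 to 3.
  r_xh[-2] = x[2]*h[0] = 6
  r_xh[-1] = x[1]*h[0] + x[2]*h[1] = 7
  r_xh[0] = x[0]*h[0] + x[1]*h[1] + x[2]*h[2] = -10
  r_xh[1] = x[0]*h[1] + x[1]*h[2] + x[2]*h[3] = 2
  r_xh[2] = x[0]*h[2] + x[1]*h[3] = 12
  r_xh[3] = x[0]*h[3] = -9
r_xh = [6, 7, -10, 2, 12, -9] (for k = -2, ..., 3)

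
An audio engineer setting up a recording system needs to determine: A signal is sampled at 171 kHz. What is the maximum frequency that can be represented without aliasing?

The maximum frequency that can be represented without aliasing
is the Nyquist frequency: f_max = f_s / 2 = 171 kHz / 2 = 171/2 kHz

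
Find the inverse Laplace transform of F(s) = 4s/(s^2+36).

Standard pair: s/(s^2+w^2) <-> cos(wt)*u(t)
With k=4, w=6: f(t) = 4*cos(6t)*u(t)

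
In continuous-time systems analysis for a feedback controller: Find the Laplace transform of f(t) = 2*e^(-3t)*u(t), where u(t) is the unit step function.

Standard Laplace transform pair:
e^(-at)*u(t) <-> 1/(s+a)
With a = 3: L{2*e^(-3t)*u(t)} = 2/(s+3), ROC: Re(s) > -3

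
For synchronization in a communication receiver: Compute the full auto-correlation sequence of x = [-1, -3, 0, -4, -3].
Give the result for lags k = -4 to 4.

r_xx[k] = sum_m x[m]*x[m+k], indexed from 0, for k = -4 to 4:
  r_xx[-4] = x[4]*x[0] = 3
  r_xx[-3] = x[3]*x[0] + x[4]*x[1] = 13
  r_xx[-2] = x[2]*x[0] + x[3]*x[1] + x[4]*x[2] = 12
  r_xx[-1] = x[1]*x[0] + x[2]*x[1] + x[3]*x[2] + x[4]*x[3] = 15
  r_xx[0] = x[0]*x[0] + x[1]*x[1] + x[2]*x[2] + x[3]*x[3] + x[4]*x[4] = 35
  r_xx[1] = x[0]*x[1] + x[1]*x[2] + x[2]*x[3] + x[3]*x[4] = 15
  r_xx[2] = x[0]*x[2] + x[1]*x[3] + x[2]*x[4] = 12
  r_xx[3] = x[0]*x[3] + x[1]*x[4] = 13
  r_xx[4] = x[0]*x[4] = 3
r_xx = [3, 13, 12, 15, 35, 15, 12, 13, 3]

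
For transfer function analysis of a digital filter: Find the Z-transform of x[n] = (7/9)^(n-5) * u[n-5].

Time-shifting property: if X(z) = Z{x[n]}, then Z{x[n-d]} = z^(-d) * X(z)
X(z) = z/(z - 7/9) for x[n] = (7/9)^n * u[n]
Z{x[n-5]} = z^(-5) * z/(z - 7/9) = z^(-4)/(z - 7/9)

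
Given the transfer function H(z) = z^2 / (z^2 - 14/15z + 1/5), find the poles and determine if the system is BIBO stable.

Poles are roots of the denominator: z^2 - 14/15z + 1/5 = 0.
Quadratic formula: z = [-(-14/15) +/- sqrt((-14/15)^2 - 4*(1/5))] / 2
Discriminant = 196/225 - 4/5 = 16/225; sqrt = 4/15.
z = (14/15 +/- 4/15) / 2 => z = 3/5 or z = 1/3.
|p1| = 3/5, |p2| = 1/3.
For BIBO stability, all poles must lie inside the unit circle (|p| < 1).
System is STABLE since both |p| < 1.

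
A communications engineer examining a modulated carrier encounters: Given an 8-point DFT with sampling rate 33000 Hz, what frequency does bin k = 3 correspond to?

The frequency of DFT bin k is: f_k = k * f_s / N
f_3 = 3 * 33000 / 8 = 12375 Hz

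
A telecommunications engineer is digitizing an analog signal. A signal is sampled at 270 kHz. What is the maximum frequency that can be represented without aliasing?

The maximum frequency that can be represented without aliasing
is the Nyquist frequency: f_max = f_s / 2 = 270 kHz / 2 = 135 kHz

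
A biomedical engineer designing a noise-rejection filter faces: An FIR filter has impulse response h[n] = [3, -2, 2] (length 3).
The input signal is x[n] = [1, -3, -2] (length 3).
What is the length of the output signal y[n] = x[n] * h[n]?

For linear convolution, the output length is:
len(y) = len(x) + len(h) - 1 = 3 + 3 - 1 = 5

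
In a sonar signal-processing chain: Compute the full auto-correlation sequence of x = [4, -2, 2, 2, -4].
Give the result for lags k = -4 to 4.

r_xx[k] = sum_m x[m]*x[m+k], indexed from 0, for k = -4 to 4:
  r_xx[-4] = x[4]*x[0] = -16
  r_xx[-3] = x[3]*x[0] + x[4]*x[1] = 16
  r_xx[-2] = x[2]*x[0] + x[3]*x[1] + x[4]*x[2] = -4
  r_xx[-1] = x[1]*x[0] + x[2]*x[1] + x[3]*x[2] + x[4]*x[3] = -16
  r_xx[0] = x[0]*x[0] + x[1]*x[1] + x[2]*x[2] + x[3]*x[3] + x[4]*x[4] = 44
  r_xx[1] = x[0]*x[1] + x[1]*x[2] + x[2]*x[3] + x[3]*x[4] = -16
  r_xx[2] = x[0]*x[2] + x[1]*x[3] + x[2]*x[4] = -4
  r_xx[3] = x[0]*x[3] + x[1]*x[4] = 16
  r_xx[4] = x[0]*x[4] = -16
r_xx = [-16, 16, -4, -16, 44, -16, -4, 16, -16]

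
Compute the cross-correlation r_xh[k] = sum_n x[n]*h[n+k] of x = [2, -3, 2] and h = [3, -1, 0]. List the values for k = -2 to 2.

Both sequences indexed from 0 and zero outside their support.
Lags with overlap: k = -2 to 2.
  r_xh[-2] = x[2]*h[0] = 6
  r_xh[-1] = x[1]*h[0] + x[2]*h[1] = -11
  r_xh[0] = x[0]*h[0] + x[1]*h[1] + x[2]*h[2] = 9
  r_xh[1] = x[0]*h[1] + x[1]*h[2] = -2
  r_xh[2] = x[0]*h[2] = 0
r_xh = [6, -11, 9, -2, 0] (for k = -2, ..., 2)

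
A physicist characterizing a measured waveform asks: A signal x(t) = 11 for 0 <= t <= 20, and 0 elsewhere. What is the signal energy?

Energy = integral of |x(t)|^2 dt over the signal duration
= 11^2 * 20 = 121 * 20 = 2420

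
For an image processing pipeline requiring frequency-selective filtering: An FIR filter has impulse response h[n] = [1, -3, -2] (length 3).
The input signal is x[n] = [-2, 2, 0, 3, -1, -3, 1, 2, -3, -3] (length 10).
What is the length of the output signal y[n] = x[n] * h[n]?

For linear convolution, the output length is:
len(y) = len(x) + len(h) - 1 = 10 + 3 - 1 = 12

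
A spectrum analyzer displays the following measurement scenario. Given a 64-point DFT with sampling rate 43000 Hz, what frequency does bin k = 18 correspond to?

The frequency of DFT bin k is: f_k = k * f_s / N
f_18 = 18 * 43000 / 64 = 48375/4 Hz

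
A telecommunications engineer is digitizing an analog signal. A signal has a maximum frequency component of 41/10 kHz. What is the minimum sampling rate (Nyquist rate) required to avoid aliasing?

By the Nyquist-Shannon sampling theorem,
the minimum sampling rate (Nyquist rate) must be at least 2 * f_max.
Nyquist rate = 2 * 41/10 kHz = 41/5 kHz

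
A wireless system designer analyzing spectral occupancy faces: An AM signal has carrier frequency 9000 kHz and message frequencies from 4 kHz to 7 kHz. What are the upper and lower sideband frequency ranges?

Upper sideband (USB) = fc + [fm_low, fm_high] = 9000 + [4, 7] = [9004, 9007] kHz
Lower sideband (LSB) = fc - [fm_high, fm_low] = 9000 - [7, 4] = [8993, 8996] kHz
Total occupied spectrum: 8993 kHz to 9007 kHz (plus carrier at 9000 kHz)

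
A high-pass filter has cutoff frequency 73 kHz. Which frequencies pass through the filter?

A high-pass filter passes all frequencies above the cutoff frequency 73 kHz and attenuates lower frequencies.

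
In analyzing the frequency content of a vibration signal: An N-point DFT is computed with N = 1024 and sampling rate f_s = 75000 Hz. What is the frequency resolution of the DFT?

DFT frequency resolution = f_s / N
= 75000 / 1024 = 9375/128 Hz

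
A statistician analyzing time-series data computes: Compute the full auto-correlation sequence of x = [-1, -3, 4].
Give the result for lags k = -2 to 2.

r_xx[k] = sum_m x[m]*x[m+k], indexed from 0, for k = -2 to 2:
  r_xx[-2] = x[2]*x[0] = -4
  r_xx[-1] = x[1]*x[0] + x[2]*x[1] = -9
  r_xx[0] = x[0]*x[0] + x[1]*x[1] + x[2]*x[2] = 26
  r_xx[1] = x[0]*x[1] + x[1]*x[2] = -9
  r_xx[2] = x[0]*x[2] = -4
r_xx = [-4, -9, 26, -9, -4]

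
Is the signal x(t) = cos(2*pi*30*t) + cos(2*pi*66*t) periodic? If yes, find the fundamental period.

f1 = 30 Hz, f2 = 66 Hz
Period T1 = 1/30, T2 = 1/66
Ratio T1/T2 = 66/30, which is rational.
The signal is periodic with fundamental period T = 1/GCD(30,66) = 1/6 s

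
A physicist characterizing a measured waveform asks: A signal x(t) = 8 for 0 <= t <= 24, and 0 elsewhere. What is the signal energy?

Energy = integral of |x(t)|^2 dt over the signal duration
= 8^2 * 24 = 64 * 24 = 1536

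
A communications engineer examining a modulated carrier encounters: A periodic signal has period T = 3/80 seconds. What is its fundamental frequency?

The fundamental frequency is the reciprocal of the period.
f = 1/T = 1/(3/80) = 80/3 Hz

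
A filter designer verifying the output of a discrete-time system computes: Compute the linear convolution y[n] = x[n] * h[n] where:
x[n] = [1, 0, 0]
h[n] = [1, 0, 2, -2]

y[n] = sum_k x[k]*h[n-k]. Output length = len(x) + len(h) - 1 = 3 + 4 - 1 = 6.
y[0] = 1*1 = 1
y[1] = 0*1 + 1*0 = 0
y[2] = 0*1 + 0*0 + 1*2 = 2
y[3] = 0*0 + 0*2 + 1*-2 = -2
y[4] = 0*2 + 0*-2 = 0
y[5] = 0*-2 = 0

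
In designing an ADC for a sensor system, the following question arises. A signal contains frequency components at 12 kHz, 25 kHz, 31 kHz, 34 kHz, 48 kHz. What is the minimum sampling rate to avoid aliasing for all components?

The highest frequency component is f_max = 48 kHz.
Nyquist rate = 2 * f_max = 2 * 48 kHz = 96 kHz.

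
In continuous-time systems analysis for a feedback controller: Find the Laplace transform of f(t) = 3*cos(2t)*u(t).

Standard pair: cos(wt)*u(t) <-> s/(s^2+w^2)
With w = 2: L{3*cos(2t)*u(t)} = 3s/(s^2+4)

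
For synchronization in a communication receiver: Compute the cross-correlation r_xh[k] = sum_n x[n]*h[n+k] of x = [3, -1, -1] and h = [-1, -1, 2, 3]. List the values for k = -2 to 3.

Both sequences indexed from 0 and zero outside their support.
Lags with overlap: k = -2 to 3.
  r_xh[-2] = x[2]*h[0] = 1
  r_xh[-1] = x[1]*h[0] + x[2]*h[1] = 2
  r_xh[0] = x[0]*h[0] + x[1]*h[1] + x[2]*h[2] = -4
  r_xh[1] = x[0]*h[1] + x[1]*h[2] + x[2]*h[3] = -8
  r_xh[2] = x[0]*h[2] + x[1]*h[3] = 3
  r_xh[3] = x[0]*h[3] = 9
r_xh = [1, 2, -4, -8, 3, 9] (for k = -2, ..., 3)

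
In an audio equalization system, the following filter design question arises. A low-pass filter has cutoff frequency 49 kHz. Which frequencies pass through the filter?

A low-pass filter passes all frequencies below the cutoff frequency 49 kHz and attenuates higher frequencies.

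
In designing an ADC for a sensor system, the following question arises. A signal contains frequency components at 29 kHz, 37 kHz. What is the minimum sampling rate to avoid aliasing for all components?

The highest frequency component is f_max = 37 kHz.
Nyquist rate = 2 * f_max = 2 * 37 kHz = 74 kHz.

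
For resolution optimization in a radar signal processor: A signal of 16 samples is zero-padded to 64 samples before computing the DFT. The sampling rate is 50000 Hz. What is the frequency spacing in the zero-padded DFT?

Original DFT: N = 16, resolution = f_s/N = 50000/16 = 3125 Hz
Zero-padded DFT: N = 64, resolution = f_s/N = 50000/64 = 3125/4 Hz
Zero-padding interpolates the spectrum (finer frequency grid)
but does NOT improve the true spectral resolution (ability to resolve close frequencies).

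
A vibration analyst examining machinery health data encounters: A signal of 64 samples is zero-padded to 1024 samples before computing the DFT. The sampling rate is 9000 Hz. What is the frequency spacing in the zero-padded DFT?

Original DFT: N = 64, resolution = f_s/N = 9000/64 = 1125/8 Hz
Zero-padded DFT: N = 1024, resolution = f_s/N = 9000/1024 = 1125/128 Hz
Zero-padding interpolates the spectrum (finer frequency grid)
but does NOT improve the true spectral resolution (ability to resolve close frequencies).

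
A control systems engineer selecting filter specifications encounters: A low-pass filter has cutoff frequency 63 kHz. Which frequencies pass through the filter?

A low-pass filter passes all frequencies below the cutoff frequency 63 kHz and attenuates higher frequencies.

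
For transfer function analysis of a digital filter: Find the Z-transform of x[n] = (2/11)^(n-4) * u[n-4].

Time-shifting property: if X(z) = Z{x[n]}, then Z{x[n-d]} = z^(-d) * X(z)
X(z) = z/(z - 2/11) for x[n] = (2/11)^n * u[n]
Z{x[n-4]} = z^(-4) * z/(z - 2/11) = z^(-3)/(z - 2/11)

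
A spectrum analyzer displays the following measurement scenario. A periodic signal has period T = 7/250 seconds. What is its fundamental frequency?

The fundamental frequency is the reciprocal of the period.
f = 1/T = 1/(7/250) = 250/7 Hz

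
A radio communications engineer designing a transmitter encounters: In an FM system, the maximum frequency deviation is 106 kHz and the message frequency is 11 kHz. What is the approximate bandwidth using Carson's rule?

Carson's rule: BW = 2*(delta_f + f_m)
= 2*(106 + 11) kHz = 234 kHz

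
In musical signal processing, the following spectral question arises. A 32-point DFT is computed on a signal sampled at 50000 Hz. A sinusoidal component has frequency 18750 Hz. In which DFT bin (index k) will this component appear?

DFT frequency resolution = f_s/N = 50000/32 = 3125/2 Hz
Bin index k = f_signal / resolution = 18750 / 3125/2 = 12
The signal frequency 18750 Hz falls in DFT bin k = 12.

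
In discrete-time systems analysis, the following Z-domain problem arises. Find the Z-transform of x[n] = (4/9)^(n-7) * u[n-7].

Time-shifting property: if X(z) = Z{x[n]}, then Z{x[n-d]} = z^(-d) * X(z)
X(z) = z/(z - 4/9) for x[n] = (4/9)^n * u[n]
Z{x[n-7]} = z^(-7) * z/(z - 4/9) = z^(-6)/(z - 4/9)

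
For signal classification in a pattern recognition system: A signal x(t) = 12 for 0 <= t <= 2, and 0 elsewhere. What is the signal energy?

Energy = integral of |x(t)|^2 dt over the signal duration
= 12^2 * 2 = 144 * 2 = 288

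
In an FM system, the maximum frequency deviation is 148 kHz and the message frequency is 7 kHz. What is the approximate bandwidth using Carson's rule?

Carson's rule: BW = 2*(delta_f + f_m)
= 2*(148 + 7) kHz = 310 kHz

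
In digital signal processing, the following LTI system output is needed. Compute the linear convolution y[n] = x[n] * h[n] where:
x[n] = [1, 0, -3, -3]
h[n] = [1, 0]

y[n] = sum_k x[k]*h[n-k]. Output length = len(x) + len(h) - 1 = 4 + 2 - 1 = 5.
y[0] = 1*1 = 1
y[1] = 0*1 + 1*0 = 0
y[2] = -3*1 + 0*0 = -3
y[3] = -3*1 + -3*0 = -3
y[4] = -3*0 = 0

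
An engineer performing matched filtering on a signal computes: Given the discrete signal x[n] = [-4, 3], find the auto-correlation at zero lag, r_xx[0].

The auto-correlation at zero lag r_xx[0] equals the signal energy.
r_xx[0] = sum of x[n]^2 = (-4)^2 + 3^2
= 16 + 9 = 25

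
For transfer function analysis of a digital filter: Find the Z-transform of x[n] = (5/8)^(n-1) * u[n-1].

Time-shifting property: if X(z) = Z{x[n]}, then Z{x[n-d]} = z^(-d) * X(z)
X(z) = z/(z - 5/8) for x[n] = (5/8)^n * u[n]
Z{x[n-1]} = z^(-1) * z/(z - 5/8) = 1/(z - 5/8)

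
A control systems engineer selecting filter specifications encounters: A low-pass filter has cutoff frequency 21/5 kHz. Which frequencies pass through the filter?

A low-pass filter passes all frequencies below the cutoff frequency 21/5 kHz and attenuates higher frequencies.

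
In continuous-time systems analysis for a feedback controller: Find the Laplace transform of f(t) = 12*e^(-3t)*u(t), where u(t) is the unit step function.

Standard Laplace transform pair:
e^(-at)*u(t) <-> 1/(s+a)
With a = 3: L{12*e^(-3t)*u(t)} = 12/(s+3), ROC: Re(s) > -3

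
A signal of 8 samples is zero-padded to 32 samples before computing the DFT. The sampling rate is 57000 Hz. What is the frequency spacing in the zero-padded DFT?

Original DFT: N = 8, resolution = f_s/N = 57000/8 = 7125 Hz
Zero-padded DFT: N = 32, resolution = f_s/N = 57000/32 = 7125/4 Hz
Zero-padding interpolates the spectrum (finer frequency grid)
but does NOT improve the true spectral resolution (ability to resolve close frequencies).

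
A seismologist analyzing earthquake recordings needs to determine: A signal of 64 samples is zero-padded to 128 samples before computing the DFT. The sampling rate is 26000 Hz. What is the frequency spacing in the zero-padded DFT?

Original DFT: N = 64, resolution = f_s/N = 26000/64 = 1625/4 Hz
Zero-padded DFT: N = 128, resolution = f_s/N = 26000/128 = 1625/8 Hz
Zero-padding interpolates the spectrum (finer frequency grid)
but does NOT improve the true spectral resolution (ability to resolve close frequencies).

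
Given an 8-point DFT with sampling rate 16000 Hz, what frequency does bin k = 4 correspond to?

The frequency of DFT bin k is: f_k = k * f_s / N
f_4 = 4 * 16000 / 8 = 8000 Hz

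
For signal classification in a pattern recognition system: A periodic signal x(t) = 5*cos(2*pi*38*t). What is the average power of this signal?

Average power of A*cos(wt) is A^2/2.
P = 5^2 / 2 = 25/2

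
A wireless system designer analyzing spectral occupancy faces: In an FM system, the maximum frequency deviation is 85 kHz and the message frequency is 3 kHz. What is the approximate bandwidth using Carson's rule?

Carson's rule: BW = 2*(delta_f + f_m)
= 2*(85 + 3) kHz = 176 kHz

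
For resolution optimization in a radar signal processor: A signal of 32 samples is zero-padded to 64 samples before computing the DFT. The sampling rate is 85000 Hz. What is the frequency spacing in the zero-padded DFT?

Original DFT: N = 32, resolution = f_s/N = 85000/32 = 10625/4 Hz
Zero-padded DFT: N = 64, resolution = f_s/N = 85000/64 = 10625/8 Hz
Zero-padding interpolates the spectrum (finer frequency grid)
but does NOT improve the true spectral resolution (ability to resolve close frequencies).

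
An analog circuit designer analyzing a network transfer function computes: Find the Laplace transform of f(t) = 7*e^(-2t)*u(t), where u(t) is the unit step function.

Standard Laplace transform pair:
e^(-at)*u(t) <-> 1/(s+a)
With a = 2: L{7*e^(-2t)*u(t)} = 7/(s+2), ROC: Re(s) > -2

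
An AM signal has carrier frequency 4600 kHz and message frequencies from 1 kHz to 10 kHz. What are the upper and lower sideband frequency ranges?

Upper sideband (USB) = fc + [fm_low, fm_high] = 4600 + [1, 10] = [4601, 4610] kHz
Lower sideband (LSB) = fc - [fm_high, fm_low] = 4600 - [10, 1] = [4590, 4599] kHz
Total occupied spectrum: 4590 kHz to 4610 kHz (plus carrier at 4600 kHz)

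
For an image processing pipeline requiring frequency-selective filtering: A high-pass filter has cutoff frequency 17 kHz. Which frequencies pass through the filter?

A high-pass filter passes all frequencies above the cutoff frequency 17 kHz and attenuates lower frequencies.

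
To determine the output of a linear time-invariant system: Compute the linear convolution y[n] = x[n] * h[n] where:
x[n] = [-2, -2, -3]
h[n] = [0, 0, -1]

y[n] = sum_k x[k]*h[n-k]. Output length = len(x) + len(h) - 1 = 3 + 3 - 1 = 5.
y[0] = -2*0 = 0
y[1] = -2*0 + -2*0 = 0
y[2] = -3*0 + -2*0 + -2*-1 = 2
y[3] = -3*0 + -2*-1 = 2
y[4] = -3*-1 = 3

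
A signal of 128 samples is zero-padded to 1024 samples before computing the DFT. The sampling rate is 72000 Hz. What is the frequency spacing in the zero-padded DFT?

Original DFT: N = 128, resolution = f_s/N = 72000/128 = 1125/2 Hz
Zero-padded DFT: N = 1024, resolution = f_s/N = 72000/1024 = 1125/16 Hz
Zero-padding interpolates the spectrum (finer frequency grid)
but does NOT improve the true spectral resolution (ability to resolve close frequencies).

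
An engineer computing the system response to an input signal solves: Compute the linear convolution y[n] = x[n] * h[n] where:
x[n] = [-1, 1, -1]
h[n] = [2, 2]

y[n] = sum_k x[k]*h[n-k]. Output length = len(x) + len(h) - 1 = 3 + 2 - 1 = 4.
y[0] = -1*2 = -2
y[1] = 1*2 + -1*2 = 0
y[2] = -1*2 + 1*2 = 0
y[3] = -1*2 = -2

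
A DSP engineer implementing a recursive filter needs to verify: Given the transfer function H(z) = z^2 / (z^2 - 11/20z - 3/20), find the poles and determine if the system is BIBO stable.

Poles are roots of the denominator: z^2 - 11/20z - 3/20 = 0.
Quadratic formula: z = [-(-11/20) +/- sqrt((-11/20)^2 - 4*(-3/20))] / 2
Discriminant = 121/400 + 3/5 = 361/400; sqrt = 19/20.
z = (11/20 +/- 19/20) / 2 => z = 3/4 or z = -1/5.
|p1| = 3/4, |p2| = 1/5.
For BIBO stability, all poles must lie inside the unit circle (|p| < 1).
System is STABLE since both |p| < 1.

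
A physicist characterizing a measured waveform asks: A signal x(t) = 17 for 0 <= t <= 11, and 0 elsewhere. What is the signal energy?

Energy = integral of |x(t)|^2 dt over the signal duration
= 17^2 * 11 = 289 * 11 = 3179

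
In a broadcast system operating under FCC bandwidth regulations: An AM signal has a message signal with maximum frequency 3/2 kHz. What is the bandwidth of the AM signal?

In AM (double-sideband), the bandwidth is twice the message frequency.
BW = 2 * f_m = 2 * 3/2 kHz = 3 kHz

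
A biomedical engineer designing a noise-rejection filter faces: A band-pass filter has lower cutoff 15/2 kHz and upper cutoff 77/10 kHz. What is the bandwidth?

Bandwidth = f_high - f_low
= 77/10 kHz - 15/2 kHz = 1/5 kHz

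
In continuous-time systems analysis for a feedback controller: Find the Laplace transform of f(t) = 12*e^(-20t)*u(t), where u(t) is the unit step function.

Standard Laplace transform pair:
e^(-at)*u(t) <-> 1/(s+a)
With a = 20: L{12*e^(-20t)*u(t)} = 12/(s+20), ROC: Re(s) > -20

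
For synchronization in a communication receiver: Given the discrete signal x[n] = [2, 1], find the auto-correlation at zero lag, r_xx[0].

The auto-correlation at zero lag r_xx[0] equals the signal energy.
r_xx[0] = sum of x[n]^2 = 2^2 + 1^2
= 4 + 1 = 5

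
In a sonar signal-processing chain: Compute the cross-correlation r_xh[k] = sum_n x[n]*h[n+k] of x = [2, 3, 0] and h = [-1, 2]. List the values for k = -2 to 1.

Both sequences indexed from 0 and zero outside their support.
Lags with overlap: k = -2 to 1.
  r_xh[-2] = x[2]*h[0] = 0
  r_xh[-1] = x[1]*h[0] + x[2]*h[1] = -3
  r_xh[0] = x[0]*h[0] + x[1]*h[1] = 4
  r_xh[1] = x[0]*h[1] = 4
r_xh = [0, -3, 4, 4] (for k = -2, ..., 1)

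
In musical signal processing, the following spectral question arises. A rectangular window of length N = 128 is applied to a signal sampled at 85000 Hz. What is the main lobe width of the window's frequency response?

For a rectangular window of length N,
the main lobe width in frequency is 2*f_s/N.
= 2*85000/128 = 10625/8 Hz
This determines the minimum frequency separation for resolving two sinusoids.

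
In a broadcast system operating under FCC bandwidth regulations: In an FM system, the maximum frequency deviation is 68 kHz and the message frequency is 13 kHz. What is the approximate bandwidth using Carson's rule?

Carson's rule: BW = 2*(delta_f + f_m)
= 2*(68 + 13) kHz = 162 kHz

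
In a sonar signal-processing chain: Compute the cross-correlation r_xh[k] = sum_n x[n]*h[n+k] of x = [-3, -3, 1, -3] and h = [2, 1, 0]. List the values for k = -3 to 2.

Both sequences indexed from 0 and zero outside their support.
Lags with overlap: k = -3 to 2.
  r_xh[-3] = x[3]*h[0] = -6
  r_xh[-2] = x[2]*h[0] + x[3]*h[1] = -1
  r_xh[-1] = x[1]*h[0] + x[2]*h[1] + x[3]*h[2] = -5
  r_xh[0] = x[0]*h[0] + x[1]*h[1] + x[2]*h[2] = -9
  r_xh[1] = x[0]*h[1] + x[1]*h[2] = -3
  r_xh[2] = x[0]*h[2] = 0
r_xh = [-6, -1, -5, -9, -3, 0] (for k = -3, ..., 2)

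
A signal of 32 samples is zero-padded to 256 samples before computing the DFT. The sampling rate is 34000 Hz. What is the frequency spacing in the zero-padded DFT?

Original DFT: N = 32, resolution = f_s/N = 34000/32 = 2125/2 Hz
Zero-padded DFT: N = 256, resolution = f_s/N = 34000/256 = 2125/16 Hz
Zero-padding interpolates the spectrum (finer frequency grid)
but does NOT improve the true spectral resolution (ability to resolve close frequencies).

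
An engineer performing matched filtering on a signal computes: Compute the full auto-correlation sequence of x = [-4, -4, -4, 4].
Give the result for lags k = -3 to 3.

r_xx[k] = sum_m x[m]*x[m+k], indexed from 0, for k = -3 to 3:
  r_xx[-3] = x[3]*x[0] = -16
  r_xx[-2] = x[2]*x[0] + x[3]*x[1] = 0
  r_xx[-1] = x[1]*x[0] + x[2]*x[1] + x[3]*x[2] = 16
  r_xx[0] = x[0]*x[0] + x[1]*x[1] + x[2]*x[2] + x[3]*x[3] = 64
  r_xx[1] = x[0]*x[1] + x[1]*x[2] + x[2]*x[3] = 16
  r_xx[2] = x[0]*x[2] + x[1]*x[3] = 0
  r_xx[3] = x[0]*x[3] = -16
r_xx = [-16, 0, 16, 64, 16, 0, -16]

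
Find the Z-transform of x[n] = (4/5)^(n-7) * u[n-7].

Time-shifting property: if X(z) = Z{x[n]}, then Z{x[n-d]} = z^(-d) * X(z)
X(z) = z/(z - 4/5) for x[n] = (4/5)^n * u[n]
Z{x[n-7]} = z^(-7) * z/(z - 4/5) = z^(-6)/(z - 4/5)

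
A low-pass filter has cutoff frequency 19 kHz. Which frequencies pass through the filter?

A low-pass filter passes all frequencies below the cutoff frequency 19 kHz and attenuates higher frequencies.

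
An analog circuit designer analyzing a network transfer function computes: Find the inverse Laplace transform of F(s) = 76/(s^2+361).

Standard pair: w/(s^2+w^2) <-> sin(wt)*u(t)
Recognize w^2 = 361, so w = 19; numerator 76 = 4*19.
f(t) = 4*sin(19t)*u(t)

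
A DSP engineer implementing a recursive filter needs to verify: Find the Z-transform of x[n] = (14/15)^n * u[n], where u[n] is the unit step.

The Z-transform of a^n * u[n] is z/(z-a) for |z| > |a|.
Here a = 14/15, so X(z) = z/(z - (14/15)) = 15z/(15z - 14)
ROC: |z| > 14/15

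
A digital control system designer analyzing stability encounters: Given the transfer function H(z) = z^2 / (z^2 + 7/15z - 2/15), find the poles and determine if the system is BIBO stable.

Poles are roots of the denominator: z^2 + 7/15z - 2/15 = 0.
Quadratic formula: z = [-(7/15) +/- sqrt((7/15)^2 - 4*(-2/15))] / 2
Discriminant = 49/225 + 8/15 = 169/225; sqrt = 13/15.
z = (-7/15 +/- 13/15) / 2 => z = 1/5 or z = -2/3.
|p1| = 2/3, |p2| = 1/5.
For BIBO stability, all poles must lie inside the unit circle (|p| < 1).
System is STABLE since both |p| < 1.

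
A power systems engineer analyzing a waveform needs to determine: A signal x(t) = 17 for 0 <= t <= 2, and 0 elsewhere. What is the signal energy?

Energy = integral of |x(t)|^2 dt over the signal duration
= 17^2 * 2 = 289 * 2 = 578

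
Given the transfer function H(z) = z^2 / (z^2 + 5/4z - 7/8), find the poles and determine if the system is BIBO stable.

Poles are roots of the denominator: z^2 + 5/4z - 7/8 = 0.
Quadratic formula: z = [-(5/4) +/- sqrt((5/4)^2 - 4*(-7/8))] / 2
Discriminant = 25/16 + 7/2 = 81/16; sqrt = 9/4.
z = (-5/4 +/- 9/4) / 2 => z = 1/2 or z = -7/4.
|p1| = 7/4, |p2| = 1/2.
For BIBO stability, all poles must lie inside the unit circle (|p| < 1).
System is UNSTABLE since at least one |p| >= 1.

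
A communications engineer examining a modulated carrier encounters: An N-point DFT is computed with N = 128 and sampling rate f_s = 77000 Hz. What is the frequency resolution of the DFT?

DFT frequency resolution = f_s / N
= 77000 / 128 = 9625/16 Hz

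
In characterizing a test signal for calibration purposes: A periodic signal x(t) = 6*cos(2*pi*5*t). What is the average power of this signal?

Average power of A*cos(wt) is A^2/2.
P = 6^2 / 2 = 36/2 = 18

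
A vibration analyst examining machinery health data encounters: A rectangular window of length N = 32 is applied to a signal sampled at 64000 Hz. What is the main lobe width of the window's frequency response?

For a rectangular window of length N,
the main lobe width in frequency is 2*f_s/N.
= 2*64000/32 = 4000 Hz
This determines the minimum frequency separation for resolving two sinusoids.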